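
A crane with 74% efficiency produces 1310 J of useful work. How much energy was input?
W_in = W_out/η = 1310/0.74 = 1770 J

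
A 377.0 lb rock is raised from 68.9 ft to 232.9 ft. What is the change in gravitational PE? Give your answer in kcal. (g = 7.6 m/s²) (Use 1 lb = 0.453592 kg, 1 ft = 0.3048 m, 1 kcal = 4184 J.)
Convert to SI: m = 171.004 kg, Δh = 49.9872 m
ΔPE = mgΔh = (171.004)(7.6)(49.9872) = 64965.0 J = 15.53 kcal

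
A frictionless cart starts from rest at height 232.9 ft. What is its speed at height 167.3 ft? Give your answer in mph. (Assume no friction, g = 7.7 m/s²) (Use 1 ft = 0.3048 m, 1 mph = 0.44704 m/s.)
Convert to SI: h₁−h₂ = 19.9949 m
mgh₁ = mgh₂ + ½mv² ⇒ v = √(2g(h₁−h₂)) = √(2·7.7·19.9949) = 17.5477 m/s = 39.25 mph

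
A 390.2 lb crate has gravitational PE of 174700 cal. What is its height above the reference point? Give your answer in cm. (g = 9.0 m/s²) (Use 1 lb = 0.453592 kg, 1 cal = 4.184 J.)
Convert to SI: m = 176.992 kg, PE = 730945 J
h = PE/(mg) = 730945/(176.992·9.0) = 458.87 m = 45890 cm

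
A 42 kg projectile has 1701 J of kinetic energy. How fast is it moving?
v = √(2·KE/m) = √(2·1701/42) = 9.0 m/s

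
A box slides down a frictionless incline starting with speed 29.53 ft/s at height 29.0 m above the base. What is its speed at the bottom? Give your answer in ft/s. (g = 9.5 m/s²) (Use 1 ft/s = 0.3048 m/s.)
Convert to SI: v₀ = 9.00074 m/s, h = 29.0 m
½mv₀² + mgh = ½mv² ⇒ v = √(v₀² + 2gh) = √(9.00074² + 2·9.5·29.0) = 25.1399 m/s = 82.48 ft/s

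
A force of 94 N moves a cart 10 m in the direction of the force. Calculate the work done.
W = F·d = (94)(10) = 940.0 J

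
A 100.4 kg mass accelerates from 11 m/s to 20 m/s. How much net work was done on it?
W = ΔKE = ½m(v₂² − v₁²) = ½(100.4)(20² − 11²) = 14005.8 J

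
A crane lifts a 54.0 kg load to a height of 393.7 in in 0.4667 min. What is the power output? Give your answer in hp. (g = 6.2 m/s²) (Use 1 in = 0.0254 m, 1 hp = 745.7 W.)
Convert to SI: m = 54.0 kg, h = 9.99998 m, t = 28.002 s
P = mgh/t = (54.0)(6.2)(9.99998)/28.002 = 119.563 W = 0.1603 hp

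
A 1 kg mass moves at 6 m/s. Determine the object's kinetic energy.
KE = ½mv² = ½(1)(6)² = 18.0 J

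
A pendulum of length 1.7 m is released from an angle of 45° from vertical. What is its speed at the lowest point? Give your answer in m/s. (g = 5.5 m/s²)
h = L(1 − cosθ) = 1.7(1 − cos45°) = 0.497918 m
v = √(2gh) = √(2·5.5·0.497918) = 2.34 m/s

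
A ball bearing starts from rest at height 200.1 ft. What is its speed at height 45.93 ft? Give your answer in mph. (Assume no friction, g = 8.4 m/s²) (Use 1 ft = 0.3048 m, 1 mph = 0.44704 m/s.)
Convert to SI: h₁−h₂ = 46.991 m
mgh₁ = mgh₂ + ½mv² ⇒ v = √(2g(h₁−h₂)) = √(2·8.4·46.991) = 28.0971 m/s = 62.85 mph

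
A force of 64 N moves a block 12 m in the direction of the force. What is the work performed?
W = F·d = (64)(12) = 768.0 J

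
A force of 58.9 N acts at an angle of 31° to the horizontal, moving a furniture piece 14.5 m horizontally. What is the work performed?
W = F·d·cosθ = (58.9)(14.5)cos(31°) = 732.1 J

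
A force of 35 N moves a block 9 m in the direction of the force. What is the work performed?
W = F·d = (35)(9) = 315.0 J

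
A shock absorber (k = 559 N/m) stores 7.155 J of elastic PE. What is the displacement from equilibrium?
x = √(2·PE/k) = √(2·7.155/559) = 0.16 m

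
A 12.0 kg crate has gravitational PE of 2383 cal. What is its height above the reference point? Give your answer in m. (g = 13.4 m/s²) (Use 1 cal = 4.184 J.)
Convert to SI: m = 12.0 kg, PE = 9970.47 J
h = PE/(mg) = 9970.47/(12.0·13.4) = 62.01 m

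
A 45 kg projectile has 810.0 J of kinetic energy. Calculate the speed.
v = √(2·KE/m) = √(2·810.0/45) = 6.0 m/s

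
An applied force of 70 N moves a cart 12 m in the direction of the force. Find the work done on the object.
W = F·d = (70)(12) = 840.0 J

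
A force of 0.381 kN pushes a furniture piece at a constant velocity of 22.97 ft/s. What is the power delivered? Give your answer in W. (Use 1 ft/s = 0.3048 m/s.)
Convert to SI: F = 381.0 N, v = 7.00126 m/s
P = Fv = (381.0)(7.00126) = 2667 W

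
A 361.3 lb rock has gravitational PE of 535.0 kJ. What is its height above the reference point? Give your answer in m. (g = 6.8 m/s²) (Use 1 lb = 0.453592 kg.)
Convert to SI: m = 163.883 kg, PE = 535000 J
h = PE/(mg) = 535000/(163.883·6.8) = 480.1 m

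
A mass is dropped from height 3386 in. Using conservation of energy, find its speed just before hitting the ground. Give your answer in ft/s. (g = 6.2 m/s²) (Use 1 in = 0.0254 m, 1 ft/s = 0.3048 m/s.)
Convert to SI: h = 86.0044 m
mgh = ½mv² ⇒ v = √(2gh) = √(2·6.2·86.0044) = 32.6566 m/s = 107.1 ft/s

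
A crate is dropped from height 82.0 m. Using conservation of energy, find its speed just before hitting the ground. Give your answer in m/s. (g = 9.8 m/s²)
mgh = ½mv² ⇒ v = √(2gh) = √(2·9.8·82.0) = 40.09 m/s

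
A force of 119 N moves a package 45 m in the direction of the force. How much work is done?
W = F·d = (119)(45) = 5355 J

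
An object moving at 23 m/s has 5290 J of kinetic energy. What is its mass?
m = 2·KE/v² = 2·5290/(23)² = 20.0 kg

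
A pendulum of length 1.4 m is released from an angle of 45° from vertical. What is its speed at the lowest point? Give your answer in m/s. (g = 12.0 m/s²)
h = L(1 − cosθ) = 1.4(1 − cos45°) = 0.410051 m
v = √(2gh) = √(2·12.0·0.410051) = 3.137 m/s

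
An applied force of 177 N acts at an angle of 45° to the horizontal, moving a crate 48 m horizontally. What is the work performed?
W = F·d·cosθ = (177)(48)cos(45°) = 6008 J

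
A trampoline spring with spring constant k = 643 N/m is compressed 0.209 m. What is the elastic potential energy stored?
PE = ½kx² = ½(643)(0.209)² = 14.04 J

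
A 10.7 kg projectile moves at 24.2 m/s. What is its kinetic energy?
KE = ½mv² = ½(10.7)(24.2)² = 3133 J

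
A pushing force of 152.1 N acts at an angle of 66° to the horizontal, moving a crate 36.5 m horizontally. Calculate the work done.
W = F·d·cosθ = (152.1)(36.5)cos(66°) = 2258 J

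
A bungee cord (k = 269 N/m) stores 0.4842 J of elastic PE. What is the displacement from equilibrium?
x = √(2·PE/k) = √(2·0.4842/269) = 0.06 m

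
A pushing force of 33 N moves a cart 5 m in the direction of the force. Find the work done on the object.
W = F·d = (33)(5) = 165.0 J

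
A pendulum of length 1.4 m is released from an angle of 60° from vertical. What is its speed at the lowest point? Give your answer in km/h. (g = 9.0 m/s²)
h = L(1 − cosθ) = 1.4(1 − cos60°) = 0.7 m
v = √(2gh) = √(2·9.0·0.7) = 3.54965 m/s = 12.78 km/h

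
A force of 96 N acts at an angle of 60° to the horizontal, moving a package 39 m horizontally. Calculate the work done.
W = F·d·cosθ = (96)(39)cos(60°) = 1872 J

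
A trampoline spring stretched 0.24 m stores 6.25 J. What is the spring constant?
k = 2·PE/x² = 2·6.25/(0.24)² = 217.0 N/m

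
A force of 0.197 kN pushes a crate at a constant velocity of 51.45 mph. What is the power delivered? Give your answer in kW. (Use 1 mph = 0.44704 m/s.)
Convert to SI: F = 197.0 N, v = 23.0002 m/s
P = Fv = (197.0)(23.0002) = 4531.04 W = 4.531 kW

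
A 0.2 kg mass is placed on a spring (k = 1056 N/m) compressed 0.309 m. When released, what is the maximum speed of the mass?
½kx² = ½mv² ⇒ v = x√(k/m) = (0.309)√(1056/0.2) = 22.45 m/s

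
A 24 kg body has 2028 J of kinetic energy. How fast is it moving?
v = √(2·KE/m) = √(2·2028/24) = 13.0 m/s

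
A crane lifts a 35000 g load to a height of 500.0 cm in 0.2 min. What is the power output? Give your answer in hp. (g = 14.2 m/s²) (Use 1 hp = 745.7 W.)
Convert to SI: m = 35.0 kg, h = 5.0 m, t = 12.0 s
P = mgh/t = (35.0)(14.2)(5.0)/12.0 = 207.083 W = 0.2777 hp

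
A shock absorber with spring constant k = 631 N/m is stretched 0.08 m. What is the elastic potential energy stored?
PE = ½kx² = ½(631)(0.08)² = 2.019 J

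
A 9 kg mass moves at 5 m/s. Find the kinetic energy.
KE = ½mv² = ½(9)(5)² = 112.5 J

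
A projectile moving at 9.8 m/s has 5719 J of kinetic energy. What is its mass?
m = 2·KE/v² = 2·5719/(9.8)² = 119.1 kg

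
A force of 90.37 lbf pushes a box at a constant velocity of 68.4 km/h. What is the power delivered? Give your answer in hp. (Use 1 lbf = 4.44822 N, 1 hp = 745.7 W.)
Convert to SI: F = 401.986 N, v = 19.0 m/s
P = Fv = (401.986)(19.0) = 7637.73 W = 10.24 hp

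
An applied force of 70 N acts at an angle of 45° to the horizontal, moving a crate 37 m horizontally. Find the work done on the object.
W = F·d·cosθ = (70)(37)cos(45°) = 1831 J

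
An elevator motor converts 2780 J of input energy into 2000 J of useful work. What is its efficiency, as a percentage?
η = W_out/W_in = 2000/2780 = 71.94%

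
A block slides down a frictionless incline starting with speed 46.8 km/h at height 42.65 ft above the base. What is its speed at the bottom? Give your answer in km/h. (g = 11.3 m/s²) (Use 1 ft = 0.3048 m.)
Convert to SI: v₀ = 13.0 m/s, h = 12.9997 m
½mv₀² + mgh = ½mv² ⇒ v = √(v₀² + 2gh) = √(13.0² + 2·11.3·12.9997) = 21.5126 m/s = 77.45 km/h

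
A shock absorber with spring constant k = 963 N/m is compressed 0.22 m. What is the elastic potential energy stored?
PE = ½kx² = ½(963)(0.22)² = 23.3 J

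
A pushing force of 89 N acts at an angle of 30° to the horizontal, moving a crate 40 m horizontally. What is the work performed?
W = F·d·cosθ = (89)(40)cos(30°) = 3083 J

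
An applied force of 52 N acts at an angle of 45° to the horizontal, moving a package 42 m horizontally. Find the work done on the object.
W = F·d·cosθ = (52)(42)cos(45°) = 1544 J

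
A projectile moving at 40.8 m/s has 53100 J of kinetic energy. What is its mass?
m = 2·KE/v² = 2·53100/(40.8)² = 63.8 kg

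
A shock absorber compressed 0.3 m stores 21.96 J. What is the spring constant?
k = 2·PE/x² = 2·21.96/(0.3)² = 488.0 N/m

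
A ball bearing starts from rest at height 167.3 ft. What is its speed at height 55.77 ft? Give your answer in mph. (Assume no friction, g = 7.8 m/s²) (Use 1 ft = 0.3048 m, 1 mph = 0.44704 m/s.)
Convert to SI: h₁−h₂ = 33.9943 m
mgh₁ = mgh₂ + ½mv² ⇒ v = √(2g(h₁−h₂)) = √(2·7.8·33.9943) = 23.0285 m/s = 51.51 mph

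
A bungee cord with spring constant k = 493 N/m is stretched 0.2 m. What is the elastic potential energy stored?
PE = ½kx² = ½(493)(0.2)² = 9.86 J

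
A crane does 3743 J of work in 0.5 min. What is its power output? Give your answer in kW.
Convert to SI: W = 3743.0 J, t = 30.0 s
P = W/t = 3743.0/30.0 = 124.767 W = 0.1248 kW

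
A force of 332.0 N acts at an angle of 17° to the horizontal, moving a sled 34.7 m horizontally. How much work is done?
W = F·d·cosθ = (332.0)(34.7)cos(17°) = 11020 J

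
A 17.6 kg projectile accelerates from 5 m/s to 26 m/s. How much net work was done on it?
W = ΔKE = ½m(v₂² − v₁²) = ½(17.6)(26² − 5²) = 5728.8 J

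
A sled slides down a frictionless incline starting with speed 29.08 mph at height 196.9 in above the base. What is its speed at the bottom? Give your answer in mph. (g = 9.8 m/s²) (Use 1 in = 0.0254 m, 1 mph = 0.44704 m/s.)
Convert to SI: v₀ = 12.9999 m/s, h = 5.00126 m
½mv₀² + mgh = ½mv² ⇒ v = √(v₀² + 2gh) = √(12.9999² + 2·9.8·5.00126) = 16.3408 m/s = 36.55 mph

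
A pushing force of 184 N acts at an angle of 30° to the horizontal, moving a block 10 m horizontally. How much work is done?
W = F·d·cosθ = (184)(10)cos(30°) = 1593 J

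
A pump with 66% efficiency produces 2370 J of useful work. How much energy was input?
W_in = W_out/η = 2370/0.66 = 3591 J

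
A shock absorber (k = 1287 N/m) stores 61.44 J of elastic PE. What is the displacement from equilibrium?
x = √(2·PE/k) = √(2·61.44/1287) = 0.309 m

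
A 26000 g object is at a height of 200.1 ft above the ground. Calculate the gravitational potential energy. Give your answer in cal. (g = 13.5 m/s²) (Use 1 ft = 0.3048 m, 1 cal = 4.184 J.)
Convert to SI: m = 26.0 kg, h = 60.9905 m
PE = mgh = (26.0)(13.5)(60.9905) = 21407.7 J = 5117 cal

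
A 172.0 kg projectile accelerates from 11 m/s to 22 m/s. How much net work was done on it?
W = ΔKE = ½m(v₂² − v₁²) = ½(172.0)(22² − 11²) = 31218.0 J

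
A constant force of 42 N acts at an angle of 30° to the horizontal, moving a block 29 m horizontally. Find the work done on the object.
W = F·d·cosθ = (42)(29)cos(30°) = 1055 J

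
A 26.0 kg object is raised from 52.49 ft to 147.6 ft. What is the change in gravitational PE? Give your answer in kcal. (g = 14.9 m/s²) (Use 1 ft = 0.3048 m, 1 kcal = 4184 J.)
Convert to SI: m = 26.0 kg, Δh = 28.9895 m
ΔPE = mgΔh = (26.0)(14.9)(28.9895) = 11230.5 J = 2.684 kcal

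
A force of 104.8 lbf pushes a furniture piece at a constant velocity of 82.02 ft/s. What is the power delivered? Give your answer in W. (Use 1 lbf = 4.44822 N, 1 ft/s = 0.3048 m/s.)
Convert to SI: F = 466.173 N, v = 24.9997 m/s
P = Fv = (466.173)(24.9997) = 11650 W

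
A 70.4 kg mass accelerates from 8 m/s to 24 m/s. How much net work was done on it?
W = ΔKE = ½m(v₂² − v₁²) = ½(70.4)(24² − 8²) = 18022.4 J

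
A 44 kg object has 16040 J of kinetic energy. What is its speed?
v = √(2·KE/m) = √(2·16040/44) = 27.0 m/s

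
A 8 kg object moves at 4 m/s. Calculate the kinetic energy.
KE = ½mv² = ½(8)(4)² = 64.0 J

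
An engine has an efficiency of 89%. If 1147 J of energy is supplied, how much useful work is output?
W_out = η·W_in = 0.89·1147 = 1020.83 J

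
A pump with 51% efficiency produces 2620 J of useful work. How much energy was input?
W_in = W_out/η = 2620/0.51 = 5137 J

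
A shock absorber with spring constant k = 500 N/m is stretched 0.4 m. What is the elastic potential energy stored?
PE = ½kx² = ½(500)(0.4)² = 40.0 J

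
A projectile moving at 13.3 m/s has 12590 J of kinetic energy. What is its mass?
m = 2·KE/v² = 2·12590/(13.3)² = 142.3 kg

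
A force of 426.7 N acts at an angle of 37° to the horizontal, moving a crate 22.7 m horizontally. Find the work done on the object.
W = F·d·cosθ = (426.7)(22.7)cos(37°) = 7736 J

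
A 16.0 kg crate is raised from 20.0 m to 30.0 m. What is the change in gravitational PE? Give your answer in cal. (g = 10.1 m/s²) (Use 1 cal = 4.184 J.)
ΔPE = mgΔh = (16.0)(10.1)(10.0) = 1616.0 J = 386.2 cal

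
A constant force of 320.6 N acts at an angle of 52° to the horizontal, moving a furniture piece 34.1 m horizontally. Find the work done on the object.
W = F·d·cosθ = (320.6)(34.1)cos(52°) = 6731 J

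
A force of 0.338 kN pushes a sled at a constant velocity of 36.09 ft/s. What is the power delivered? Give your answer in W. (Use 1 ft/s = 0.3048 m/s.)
Convert to SI: F = 338.0 N, v = 11.0002 m/s
P = Fv = (338.0)(11.0002) = 3718 W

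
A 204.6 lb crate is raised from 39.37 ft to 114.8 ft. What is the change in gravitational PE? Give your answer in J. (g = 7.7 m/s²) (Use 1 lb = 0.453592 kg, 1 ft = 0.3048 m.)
Convert to SI: m = 92.8049 kg, Δh = 22.9911 m
ΔPE = mgΔh = (92.8049)(7.7)(22.9911) = 16430 J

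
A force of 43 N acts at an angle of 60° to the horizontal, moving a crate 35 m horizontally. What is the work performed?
W = F·d·cosθ = (43)(35)cos(60°) = 752.5 J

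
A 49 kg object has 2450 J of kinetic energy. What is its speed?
v = √(2·KE/m) = √(2·2450/49) = 10.0 m/s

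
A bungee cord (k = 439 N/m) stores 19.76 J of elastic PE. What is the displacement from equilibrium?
x = √(2·PE/k) = √(2·19.76/439) = 0.3 m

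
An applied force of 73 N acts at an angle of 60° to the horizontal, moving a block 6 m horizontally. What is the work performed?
W = F·d·cosθ = (73)(6)cos(60°) = 219.0 J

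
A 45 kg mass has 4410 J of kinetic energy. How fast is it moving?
v = √(2·KE/m) = √(2·4410/45) = 14.0 m/s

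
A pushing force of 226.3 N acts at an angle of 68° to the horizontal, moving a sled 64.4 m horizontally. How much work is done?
W = F·d·cosθ = (226.3)(64.4)cos(68°) = 5459 J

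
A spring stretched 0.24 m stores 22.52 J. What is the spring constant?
k = 2·PE/x² = 2·22.52/(0.24)² = 781.9 N/m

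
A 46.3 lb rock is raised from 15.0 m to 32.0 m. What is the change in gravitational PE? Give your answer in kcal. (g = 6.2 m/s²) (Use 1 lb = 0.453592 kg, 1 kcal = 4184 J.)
Convert to SI: m = 21.0013 kg, Δh = 17.0 m
ΔPE = mgΔh = (21.0013)(6.2)(17.0) = 2213.54 J = 0.529 kcal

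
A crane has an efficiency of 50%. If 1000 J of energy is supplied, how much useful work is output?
W_out = η·W_in = 0.5·1000 = 500.0 J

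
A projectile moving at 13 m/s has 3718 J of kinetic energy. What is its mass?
m = 2·KE/v² = 2·3718/(13)² = 44.0 kg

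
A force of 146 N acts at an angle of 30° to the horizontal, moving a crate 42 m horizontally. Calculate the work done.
W = F·d·cosθ = (146)(42)cos(30°) = 5310 J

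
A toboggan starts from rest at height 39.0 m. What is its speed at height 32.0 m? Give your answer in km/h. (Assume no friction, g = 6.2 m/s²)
mgh₁ = mgh₂ + ½mv² ⇒ v = √(2g(h₁−h₂)) = √(2·6.2·7.0) = 9.31665 m/s = 33.54 km/h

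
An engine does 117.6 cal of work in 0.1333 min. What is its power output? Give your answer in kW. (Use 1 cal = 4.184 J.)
Convert to SI: W = 492.038 J, t = 7.998 s
P = W/t = 492.038/7.998 = 61.5202 W = 0.06152 kW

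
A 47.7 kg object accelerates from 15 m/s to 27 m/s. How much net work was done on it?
W = ΔKE = ½m(v₂² − v₁²) = ½(47.7)(27² − 15²) = 12020.4 J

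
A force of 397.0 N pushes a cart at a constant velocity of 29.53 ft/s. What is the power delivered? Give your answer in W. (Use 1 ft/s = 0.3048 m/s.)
Convert to SI: F = 397.0 N, v = 9.00074 m/s
P = Fv = (397.0)(9.00074) = 3573 W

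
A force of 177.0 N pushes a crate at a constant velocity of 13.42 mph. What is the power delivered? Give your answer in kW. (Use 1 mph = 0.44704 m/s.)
Convert to SI: F = 177.0 N, v = 5.99928 m/s
P = Fv = (177.0)(5.99928) = 1061.87 W = 1.062 kW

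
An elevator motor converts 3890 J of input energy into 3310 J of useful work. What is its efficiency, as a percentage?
η = W_out/W_in = 3310/3890 = 85.09%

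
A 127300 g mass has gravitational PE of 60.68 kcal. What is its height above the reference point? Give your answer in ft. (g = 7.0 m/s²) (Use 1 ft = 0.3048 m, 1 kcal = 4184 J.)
Convert to SI: m = 127.3 kg, PE = 253885 J
h = PE/(mg) = 253885/(127.3·7.0) = 284.912 m = 934.8 ft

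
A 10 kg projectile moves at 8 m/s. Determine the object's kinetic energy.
KE = ½mv² = ½(10)(8)² = 320.0 J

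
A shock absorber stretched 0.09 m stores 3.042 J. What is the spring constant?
k = 2·PE/x² = 2·3.042/(0.09)² = 751.1 N/m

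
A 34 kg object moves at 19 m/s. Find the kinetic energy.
KE = ½mv² = ½(34)(19)² = 6137.0 J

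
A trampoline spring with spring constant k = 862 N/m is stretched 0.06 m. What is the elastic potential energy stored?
PE = ½kx² = ½(862)(0.06)² = 1.552 J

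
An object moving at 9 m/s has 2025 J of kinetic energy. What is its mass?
m = 2·KE/v² = 2·2025/(9)² = 50.0 kg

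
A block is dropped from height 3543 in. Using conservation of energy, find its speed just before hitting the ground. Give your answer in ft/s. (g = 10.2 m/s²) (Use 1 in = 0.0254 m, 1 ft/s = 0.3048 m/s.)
Convert to SI: h = 89.9922 m
mgh = ½mv² ⇒ v = √(2gh) = √(2·10.2·89.9922) = 42.8467 m/s = 140.6 ft/s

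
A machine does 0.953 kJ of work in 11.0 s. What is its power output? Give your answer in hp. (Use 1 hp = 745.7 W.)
Convert to SI: W = 953.0 J, t = 11.0 s
P = W/t = 953.0/11.0 = 86.6364 W = 0.1162 hp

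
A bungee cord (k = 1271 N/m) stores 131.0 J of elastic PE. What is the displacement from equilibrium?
x = √(2·PE/k) = √(2·131.0/1271) = 0.454 m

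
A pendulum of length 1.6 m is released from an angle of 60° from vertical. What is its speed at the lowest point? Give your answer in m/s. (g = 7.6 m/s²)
h = L(1 − cosθ) = 1.6(1 − cos60°) = 0.8 m
v = √(2gh) = √(2·7.6·0.8) = 3.487 m/s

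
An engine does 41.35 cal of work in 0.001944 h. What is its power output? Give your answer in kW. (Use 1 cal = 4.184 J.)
Convert to SI: W = 173.008 J, t = 6.9984 s
P = W/t = 173.008/6.9984 = 24.7211 W = 0.02472 kW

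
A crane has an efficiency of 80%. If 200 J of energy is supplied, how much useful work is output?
W_out = η·W_in = 0.8·200 = 160.0 J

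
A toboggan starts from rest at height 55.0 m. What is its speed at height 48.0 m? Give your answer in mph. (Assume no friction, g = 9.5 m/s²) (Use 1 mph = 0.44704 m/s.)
mgh₁ = mgh₂ + ½mv² ⇒ v = √(2g(h₁−h₂)) = √(2·9.5·7.0) = 11.5326 m/s = 25.8 mph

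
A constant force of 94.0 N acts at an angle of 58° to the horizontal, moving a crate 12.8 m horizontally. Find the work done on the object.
W = F·d·cosθ = (94.0)(12.8)cos(58°) = 637.6 J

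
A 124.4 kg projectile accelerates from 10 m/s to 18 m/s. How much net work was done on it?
W = ΔKE = ½m(v₂² − v₁²) = ½(124.4)(18² − 10²) = 13932.8 J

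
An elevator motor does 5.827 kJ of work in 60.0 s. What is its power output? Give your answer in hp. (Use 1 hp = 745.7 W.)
Convert to SI: W = 5827.0 J, t = 60.0 s
P = W/t = 5827.0/60.0 = 97.1167 W = 0.1302 hp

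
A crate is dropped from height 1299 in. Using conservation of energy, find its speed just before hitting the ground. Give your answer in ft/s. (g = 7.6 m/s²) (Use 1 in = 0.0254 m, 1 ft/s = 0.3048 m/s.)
Convert to SI: h = 32.9946 m
mgh = ½mv² ⇒ v = √(2gh) = √(2·7.6·32.9946) = 22.3946 m/s = 73.47 ft/s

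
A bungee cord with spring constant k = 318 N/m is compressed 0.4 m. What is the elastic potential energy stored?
PE = ½kx² = ½(318)(0.4)² = 25.44 J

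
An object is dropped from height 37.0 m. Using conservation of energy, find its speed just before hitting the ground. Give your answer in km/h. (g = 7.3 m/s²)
mgh = ½mv² ⇒ v = √(2gh) = √(2·7.3·37.0) = 23.2422 m/s = 83.67 km/h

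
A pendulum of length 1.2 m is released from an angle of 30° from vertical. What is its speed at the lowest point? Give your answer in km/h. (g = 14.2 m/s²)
h = L(1 − cosθ) = 1.2(1 − cos30°) = 0.16077 m
v = √(2gh) = √(2·14.2·0.16077) = 2.13679 m/s = 7.692 km/h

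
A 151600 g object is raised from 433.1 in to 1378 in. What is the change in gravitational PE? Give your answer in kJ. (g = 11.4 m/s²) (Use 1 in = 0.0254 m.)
Convert to SI: m = 151.6 kg, Δh = 24.0005 m
ΔPE = mgΔh = (151.6)(11.4)(24.0005) = 41478.6 J = 41.48 kJ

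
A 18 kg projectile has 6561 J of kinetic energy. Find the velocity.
v = √(2·KE/m) = √(2·6561/18) = 27.0 m/s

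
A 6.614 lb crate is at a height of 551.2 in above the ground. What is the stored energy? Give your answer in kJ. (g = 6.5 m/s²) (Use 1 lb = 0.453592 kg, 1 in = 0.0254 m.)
Convert to SI: m = 3.00006 kg, h = 14.0005 m
PE = mgh = (3.00006)(6.5)(14.0005) = 273.015 J = 0.273 kJ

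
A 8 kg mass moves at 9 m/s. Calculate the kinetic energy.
KE = ½mv² = ½(8)(9)² = 324.0 J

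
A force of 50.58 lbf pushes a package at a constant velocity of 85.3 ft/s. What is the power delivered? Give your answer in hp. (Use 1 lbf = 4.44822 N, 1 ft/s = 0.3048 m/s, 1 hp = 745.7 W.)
Convert to SI: F = 224.991 N, v = 25.9994 m/s
P = Fv = (224.991)(25.9994) = 5849.64 W = 7.844 hp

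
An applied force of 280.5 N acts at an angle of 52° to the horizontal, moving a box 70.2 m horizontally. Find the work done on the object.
W = F·d·cosθ = (280.5)(70.2)cos(52°) = 12120 J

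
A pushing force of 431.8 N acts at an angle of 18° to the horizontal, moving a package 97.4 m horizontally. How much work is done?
W = F·d·cosθ = (431.8)(97.4)cos(18°) = 40000 J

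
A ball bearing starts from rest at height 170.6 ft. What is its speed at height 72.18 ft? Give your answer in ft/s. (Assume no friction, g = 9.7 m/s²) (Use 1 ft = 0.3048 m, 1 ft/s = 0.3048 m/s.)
Convert to SI: h₁−h₂ = 29.9984 m
mgh₁ = mgh₂ + ½mv² ⇒ v = √(2g(h₁−h₂)) = √(2·9.7·29.9984) = 24.124 m/s = 79.15 ft/s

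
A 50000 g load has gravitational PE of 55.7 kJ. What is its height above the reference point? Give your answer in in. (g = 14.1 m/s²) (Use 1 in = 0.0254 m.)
Convert to SI: m = 50.0 kg, PE = 55700.0 J
h = PE/(mg) = 55700.0/(50.0·14.1) = 79.0071 m = 3111 in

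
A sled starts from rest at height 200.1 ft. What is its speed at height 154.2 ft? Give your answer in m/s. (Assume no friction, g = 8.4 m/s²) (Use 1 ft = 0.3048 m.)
Convert to SI: h₁−h₂ = 13.9903 m
mgh₁ = mgh₂ + ½mv² ⇒ v = √(2g(h₁−h₂)) = √(2·8.4·13.9903) = 15.33 m/s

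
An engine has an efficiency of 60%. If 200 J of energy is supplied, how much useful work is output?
W_out = η·W_in = 0.6·200 = 120.0 J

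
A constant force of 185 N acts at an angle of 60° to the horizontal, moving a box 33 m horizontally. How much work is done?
W = F·d·cosθ = (185)(33)cos(60°) = 3053 J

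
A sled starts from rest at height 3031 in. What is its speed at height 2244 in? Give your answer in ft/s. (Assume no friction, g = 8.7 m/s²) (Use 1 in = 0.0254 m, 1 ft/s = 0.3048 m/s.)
Convert to SI: h₁−h₂ = 19.9898 m
mgh₁ = mgh₂ + ½mv² ⇒ v = √(2g(h₁−h₂)) = √(2·8.7·19.9898) = 18.65 m/s = 61.19 ft/s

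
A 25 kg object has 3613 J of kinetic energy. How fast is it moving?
v = √(2·KE/m) = √(2·3613/25) = 17.0 m/s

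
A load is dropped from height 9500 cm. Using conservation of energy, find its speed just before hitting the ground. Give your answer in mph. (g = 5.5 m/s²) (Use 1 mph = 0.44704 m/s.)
Convert to SI: h = 95.0 m
mgh = ½mv² ⇒ v = √(2gh) = √(2·5.5·95.0) = 32.3265 m/s = 72.31 mph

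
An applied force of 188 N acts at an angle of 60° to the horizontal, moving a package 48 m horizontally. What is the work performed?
W = F·d·cosθ = (188)(48)cos(60°) = 4512 J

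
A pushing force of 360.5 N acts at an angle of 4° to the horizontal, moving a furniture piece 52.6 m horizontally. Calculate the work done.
W = F·d·cosθ = (360.5)(52.6)cos(4°) = 18920 J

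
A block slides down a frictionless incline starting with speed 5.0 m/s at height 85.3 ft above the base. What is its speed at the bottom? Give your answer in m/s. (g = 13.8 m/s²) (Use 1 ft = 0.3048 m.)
Convert to SI: v₀ = 5.0 m/s, h = 25.9994 m
½mv₀² + mgh = ½mv² ⇒ v = √(v₀² + 2gh) = √(5.0² + 2·13.8·25.9994) = 27.25 m/s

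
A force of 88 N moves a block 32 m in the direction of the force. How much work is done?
W = F·d = (88)(32) = 2816 J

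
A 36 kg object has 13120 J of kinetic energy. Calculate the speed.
v = √(2·KE/m) = √(2·13120/36) = 27.0 m/s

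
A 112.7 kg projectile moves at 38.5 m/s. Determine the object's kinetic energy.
KE = ½mv² = ½(112.7)(38.5)² = 83520 J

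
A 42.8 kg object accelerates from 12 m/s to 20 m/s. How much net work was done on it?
W = ΔKE = ½m(v₂² − v₁²) = ½(42.8)(20² − 12²) = 5478.4 J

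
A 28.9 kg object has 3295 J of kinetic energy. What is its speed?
v = √(2·KE/m) = √(2·3295/28.9) = 15.1 m/s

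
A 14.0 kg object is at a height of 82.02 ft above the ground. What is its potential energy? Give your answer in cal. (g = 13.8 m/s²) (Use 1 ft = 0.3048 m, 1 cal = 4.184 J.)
Convert to SI: m = 14.0 kg, h = 24.9997 m
PE = mgh = (14.0)(13.8)(24.9997) = 4829.94 J = 1154 cal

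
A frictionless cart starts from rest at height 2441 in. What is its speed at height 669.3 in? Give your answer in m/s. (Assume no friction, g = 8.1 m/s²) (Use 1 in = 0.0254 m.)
Convert to SI: h₁−h₂ = 45.0012 m
mgh₁ = mgh₂ + ½mv² ⇒ v = √(2g(h₁−h₂)) = √(2·8.1·45.0012) = 27.0 m/s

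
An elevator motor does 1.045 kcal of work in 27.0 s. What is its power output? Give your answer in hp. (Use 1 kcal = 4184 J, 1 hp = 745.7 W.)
Convert to SI: W = 4372.28 J, t = 27.0 s
P = W/t = 4372.28/27.0 = 161.936 W = 0.2172 hp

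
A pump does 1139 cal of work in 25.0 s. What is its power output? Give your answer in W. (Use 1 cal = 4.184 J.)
Convert to SI: W = 4765.58 J, t = 25.0 s
P = W/t = 4765.58/25.0 = 190.6 W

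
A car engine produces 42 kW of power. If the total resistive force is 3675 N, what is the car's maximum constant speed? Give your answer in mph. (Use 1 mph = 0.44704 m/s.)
P = Fv ⇒ v = P/F = 42000 W/3675.0 N = 11.42857 m/s = 25.56 mph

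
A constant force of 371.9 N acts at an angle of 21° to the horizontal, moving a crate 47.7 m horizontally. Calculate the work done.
W = F·d·cosθ = (371.9)(47.7)cos(21°) = 16560 J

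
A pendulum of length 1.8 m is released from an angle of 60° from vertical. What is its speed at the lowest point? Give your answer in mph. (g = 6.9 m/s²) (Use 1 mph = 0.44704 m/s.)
h = L(1 − cosθ) = 1.8(1 − cos60°) = 0.9 m
v = √(2gh) = √(2·6.9·0.9) = 3.5242 m/s = 7.883 mph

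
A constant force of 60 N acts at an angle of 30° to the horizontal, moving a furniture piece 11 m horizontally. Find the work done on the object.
W = F·d·cosθ = (60)(11)cos(30°) = 571.6 J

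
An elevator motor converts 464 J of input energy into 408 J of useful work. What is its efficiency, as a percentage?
η = W_out/W_in = 408/464 = 87.93%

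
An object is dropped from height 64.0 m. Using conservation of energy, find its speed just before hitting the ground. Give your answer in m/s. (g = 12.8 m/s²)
mgh = ½mv² ⇒ v = √(2gh) = √(2·12.8·64.0) = 40.48 m/s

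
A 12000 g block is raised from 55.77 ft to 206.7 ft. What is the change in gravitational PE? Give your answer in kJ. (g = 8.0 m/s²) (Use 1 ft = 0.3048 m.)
Convert to SI: m = 12.0 kg, Δh = 46.0035 m
ΔPE = mgΔh = (12.0)(8.0)(46.0035) = 4416.33 J = 4.416 kJ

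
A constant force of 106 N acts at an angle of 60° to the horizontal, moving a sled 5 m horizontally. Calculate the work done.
W = F·d·cosθ = (106)(5)cos(60°) = 265.0 J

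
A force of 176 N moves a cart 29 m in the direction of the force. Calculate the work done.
W = F·d = (176)(29) = 5104 J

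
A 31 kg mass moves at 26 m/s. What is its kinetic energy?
KE = ½mv² = ½(31)(26)² = 10478.0 J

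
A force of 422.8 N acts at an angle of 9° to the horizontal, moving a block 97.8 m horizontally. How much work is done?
W = F·d·cosθ = (422.8)(97.8)cos(9°) = 40840 J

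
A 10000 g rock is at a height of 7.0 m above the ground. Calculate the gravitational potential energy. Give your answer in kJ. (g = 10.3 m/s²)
Convert to SI: m = 10.0 kg, h = 7.0 m
PE = mgh = (10.0)(10.3)(7.0) = 721.0 J = 0.721 kJ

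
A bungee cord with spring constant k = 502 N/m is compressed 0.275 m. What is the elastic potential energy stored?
PE = ½kx² = ½(502)(0.275)² = 18.98 J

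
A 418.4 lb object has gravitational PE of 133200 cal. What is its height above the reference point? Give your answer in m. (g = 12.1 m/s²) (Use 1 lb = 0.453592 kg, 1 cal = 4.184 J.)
Convert to SI: m = 189.783 kg, PE = 557309 J
h = PE/(mg) = 557309/(189.783·12.1) = 242.7 m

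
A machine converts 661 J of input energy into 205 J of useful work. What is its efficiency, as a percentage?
η = W_out/W_in = 205/661 = 31.01%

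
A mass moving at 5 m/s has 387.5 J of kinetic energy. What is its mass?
m = 2·KE/v² = 2·387.5/(5)² = 31.0 kg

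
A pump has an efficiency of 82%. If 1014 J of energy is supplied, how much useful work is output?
W_out = η·W_in = 0.82·1014 = 831.48 J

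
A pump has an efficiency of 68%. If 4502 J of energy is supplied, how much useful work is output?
W_out = η·W_in = 0.68·4502 = 3061.36 J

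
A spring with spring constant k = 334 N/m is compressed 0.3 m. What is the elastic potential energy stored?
PE = ½kx² = ½(334)(0.3)² = 15.03 J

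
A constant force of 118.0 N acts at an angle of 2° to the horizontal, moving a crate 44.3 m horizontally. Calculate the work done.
W = F·d·cosθ = (118.0)(44.3)cos(2°) = 5224 J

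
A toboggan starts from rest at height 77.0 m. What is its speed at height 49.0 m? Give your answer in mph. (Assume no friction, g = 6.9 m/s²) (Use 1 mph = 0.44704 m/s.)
mgh₁ = mgh₂ + ½mv² ⇒ v = √(2g(h₁−h₂)) = √(2·6.9·28.0) = 19.6571 m/s = 43.97 mph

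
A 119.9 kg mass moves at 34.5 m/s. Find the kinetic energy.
KE = ½mv² = ½(119.9)(34.5)² = 71360 J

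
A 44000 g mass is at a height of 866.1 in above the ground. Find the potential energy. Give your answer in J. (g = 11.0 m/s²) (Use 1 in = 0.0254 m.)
Convert to SI: m = 44.0 kg, h = 21.9989 m
PE = mgh = (44.0)(11.0)(21.9989) = 10650 J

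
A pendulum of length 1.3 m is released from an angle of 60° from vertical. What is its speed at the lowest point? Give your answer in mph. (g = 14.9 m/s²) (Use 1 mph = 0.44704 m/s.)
h = L(1 − cosθ) = 1.3(1 − cos60°) = 0.65 m
v = √(2gh) = √(2·14.9·0.65) = 4.40114 m/s = 9.845 mph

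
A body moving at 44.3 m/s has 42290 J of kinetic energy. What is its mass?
m = 2·KE/v² = 2·42290/(44.3)² = 43.1 kg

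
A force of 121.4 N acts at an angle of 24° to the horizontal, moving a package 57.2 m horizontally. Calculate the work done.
W = F·d·cosθ = (121.4)(57.2)cos(24°) = 6344 J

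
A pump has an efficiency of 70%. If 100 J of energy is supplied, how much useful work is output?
W_out = η·W_in = 0.7·100 = 70.0 J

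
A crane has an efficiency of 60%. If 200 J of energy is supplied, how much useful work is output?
W_out = η·W_in = 0.6·200 = 120.0 J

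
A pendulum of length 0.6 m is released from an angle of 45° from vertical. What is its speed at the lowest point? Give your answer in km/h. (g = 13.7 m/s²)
h = L(1 − cosθ) = 0.6(1 − cos45°) = 0.175736 m
v = √(2gh) = √(2·13.7·0.175736) = 2.19435 m/s = 7.9 km/h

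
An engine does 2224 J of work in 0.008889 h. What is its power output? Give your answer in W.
Convert to SI: W = 2224.0 J, t = 32.0004 s
P = W/t = 2224.0/32.0004 = 69.5 W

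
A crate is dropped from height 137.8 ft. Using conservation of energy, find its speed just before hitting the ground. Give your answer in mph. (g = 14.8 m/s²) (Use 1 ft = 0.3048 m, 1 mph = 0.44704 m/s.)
Convert to SI: h = 42.0014 m
mgh = ½mv² ⇒ v = √(2gh) = √(2·14.8·42.0014) = 35.2596 m/s = 78.87 mph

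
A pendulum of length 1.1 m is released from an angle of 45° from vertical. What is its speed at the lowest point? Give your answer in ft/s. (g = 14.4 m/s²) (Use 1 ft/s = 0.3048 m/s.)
h = L(1 − cosθ) = 1.1(1 − cos45°) = 0.322183 m
v = √(2gh) = √(2·14.4·0.322183) = 3.04612 m/s = 9.994 ft/s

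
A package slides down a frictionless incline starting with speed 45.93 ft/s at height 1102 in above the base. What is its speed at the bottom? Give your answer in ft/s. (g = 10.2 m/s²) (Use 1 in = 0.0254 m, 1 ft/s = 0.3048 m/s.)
Convert to SI: v₀ = 13.9995 m/s, h = 27.9908 m
½mv₀² + mgh = ½mv² ⇒ v = √(v₀² + 2gh) = √(13.9995² + 2·10.2·27.9908) = 27.6947 m/s = 90.86 ft/s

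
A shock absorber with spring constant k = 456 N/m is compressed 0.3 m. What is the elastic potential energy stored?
PE = ½kx² = ½(456)(0.3)² = 20.52 J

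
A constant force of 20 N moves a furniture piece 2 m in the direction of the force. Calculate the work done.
W = F·d = (20)(2) = 40.0 J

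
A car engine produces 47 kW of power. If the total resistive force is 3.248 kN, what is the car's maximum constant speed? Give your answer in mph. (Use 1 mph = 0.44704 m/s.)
Convert to SI: F = 3248.0 N
P = Fv ⇒ v = P/F = 47000 W/3248.0 N = 14.4704 m/s = 32.37 mph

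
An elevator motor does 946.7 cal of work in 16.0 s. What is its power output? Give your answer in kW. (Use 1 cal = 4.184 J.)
Convert to SI: W = 3960.99 J, t = 16.0 s
P = W/t = 3960.99/16.0 = 247.562 W = 0.2476 kW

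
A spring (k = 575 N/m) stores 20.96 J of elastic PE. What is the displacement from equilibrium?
x = √(2·PE/k) = √(2·20.96/575) = 0.27 m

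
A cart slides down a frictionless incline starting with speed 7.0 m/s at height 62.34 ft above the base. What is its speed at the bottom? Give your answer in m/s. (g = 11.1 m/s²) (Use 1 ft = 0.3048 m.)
Convert to SI: v₀ = 7.0 m/s, h = 19.0012 m
½mv₀² + mgh = ½mv² ⇒ v = √(v₀² + 2gh) = √(7.0² + 2·11.1·19.0012) = 21.7 m/s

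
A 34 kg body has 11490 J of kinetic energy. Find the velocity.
v = √(2·KE/m) = √(2·11490/34) = 26.0 m/s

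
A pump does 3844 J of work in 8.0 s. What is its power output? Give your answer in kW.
P = W/t = 3844.0/8.0 = 480.5 W = 0.4805 kW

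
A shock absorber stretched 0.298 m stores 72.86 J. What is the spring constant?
k = 2·PE/x² = 2·72.86/(0.298)² = 1641 N/m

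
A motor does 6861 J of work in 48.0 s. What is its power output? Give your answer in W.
P = W/t = 6861.0/48.0 = 142.9 W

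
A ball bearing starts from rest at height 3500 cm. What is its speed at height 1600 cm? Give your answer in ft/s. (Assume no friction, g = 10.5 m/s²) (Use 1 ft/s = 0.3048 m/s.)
Convert to SI: h₁−h₂ = 19.0 m
mgh₁ = mgh₂ + ½mv² ⇒ v = √(2g(h₁−h₂)) = √(2·10.5·19.0) = 19.975 m/s = 65.53 ft/s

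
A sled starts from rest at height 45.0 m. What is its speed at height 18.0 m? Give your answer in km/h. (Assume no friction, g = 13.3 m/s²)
mgh₁ = mgh₂ + ½mv² ⇒ v = √(2g(h₁−h₂)) = √(2·13.3·27.0) = 26.7993 m/s = 96.48 km/h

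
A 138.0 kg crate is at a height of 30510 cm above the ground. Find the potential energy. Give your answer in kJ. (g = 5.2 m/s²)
Convert to SI: m = 138.0 kg, h = 305.1 m
PE = mgh = (138.0)(5.2)(305.1) = 218940 J = 218.9 kJ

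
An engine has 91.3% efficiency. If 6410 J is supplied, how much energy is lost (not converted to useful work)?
W_lost = W_in(1 − η) = 6410·(1 − 0.913) = 557.7 J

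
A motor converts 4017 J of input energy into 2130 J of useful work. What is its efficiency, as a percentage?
η = W_out/W_in = 2130/4017 = 53.02%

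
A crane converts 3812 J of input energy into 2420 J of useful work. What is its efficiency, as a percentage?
η = W_out/W_in = 2420/3812 = 63.48%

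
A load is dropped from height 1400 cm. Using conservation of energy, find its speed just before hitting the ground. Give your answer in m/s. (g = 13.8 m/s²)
Convert to SI: h = 14.0 m
mgh = ½mv² ⇒ v = √(2gh) = √(2·13.8·14.0) = 19.66 m/s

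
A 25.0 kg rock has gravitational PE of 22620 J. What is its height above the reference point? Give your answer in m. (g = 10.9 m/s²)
h = PE/(mg) = 22620.0/(25.0·10.9) = 83.01 m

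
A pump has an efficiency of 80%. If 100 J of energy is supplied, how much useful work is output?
W_out = η·W_in = 0.8·100 = 80.0 J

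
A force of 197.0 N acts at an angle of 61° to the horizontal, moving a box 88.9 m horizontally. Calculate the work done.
W = F·d·cosθ = (197.0)(88.9)cos(61°) = 8491 J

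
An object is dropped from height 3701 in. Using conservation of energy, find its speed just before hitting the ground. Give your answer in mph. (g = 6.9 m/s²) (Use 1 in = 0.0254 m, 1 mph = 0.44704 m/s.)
Convert to SI: h = 94.0054 m
mgh = ½mv² ⇒ v = √(2gh) = √(2·6.9·94.0054) = 36.0177 m/s = 80.57 mph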